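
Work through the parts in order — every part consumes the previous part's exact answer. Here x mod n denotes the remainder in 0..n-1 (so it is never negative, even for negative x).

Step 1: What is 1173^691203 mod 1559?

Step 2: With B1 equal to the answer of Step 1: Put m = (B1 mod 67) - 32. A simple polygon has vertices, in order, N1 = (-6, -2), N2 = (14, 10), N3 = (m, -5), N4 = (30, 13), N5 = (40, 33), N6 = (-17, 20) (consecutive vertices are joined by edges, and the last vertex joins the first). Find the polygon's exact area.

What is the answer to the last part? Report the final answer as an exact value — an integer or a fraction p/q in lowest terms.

2111/2

Step 1: squarings mod 1559: 1173^1=1173, 1173^2=891, 1173^4=350, 1173^8=898, 1173^16=401, 1173^32=224, 1173^64=288, 1173^128=317, 1173^256=713, 1173^512=135, 1173^1024=1076, 1173^2048=998, 1173^4096=1362, 1173^8192=1393, 1173^16384=1053, 1173^32768=360, 1173^65536=203, 1173^131072=675, 1173^262144=397, 1173^524288=150; 1173^691203 = 1173^1 * 1173^2 * 1173^1024 * 1173^2048 * 1173^32768 * 1173^131072 * 1173^524288 = 1398 (mod 1559); answer 1398
Step 2: B1 = 1398; m = 26; cross terms: (-6*10 - 14*-2)=-32, (14*-5 - 26*10)=-330, (26*13 - 30*-5)=488, (30*33 - 40*13)=470, (40*20 - -17*33)=1361, (-17*-2 - -6*20)=154; twice the area = |2111| = 2111; area = 2111/2; answer 2111/2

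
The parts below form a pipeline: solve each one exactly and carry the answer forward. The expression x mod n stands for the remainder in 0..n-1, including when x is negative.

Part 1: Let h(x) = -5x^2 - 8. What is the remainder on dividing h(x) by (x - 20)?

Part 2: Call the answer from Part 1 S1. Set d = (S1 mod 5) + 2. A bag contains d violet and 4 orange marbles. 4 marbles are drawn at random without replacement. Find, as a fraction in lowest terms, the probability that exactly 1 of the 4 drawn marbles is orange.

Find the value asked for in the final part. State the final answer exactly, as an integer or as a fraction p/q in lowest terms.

Part 1: remainder = value at the root: -5*(20)^2 - 8 = (-2000) + (-8) = -2008; answer -2008
Part 2: S1 = -2008; d = 4; total draws C(8,4) = 70; favorable C(4,1)*C(4,3) = 16; P = 8/35; answer 8/35

8/35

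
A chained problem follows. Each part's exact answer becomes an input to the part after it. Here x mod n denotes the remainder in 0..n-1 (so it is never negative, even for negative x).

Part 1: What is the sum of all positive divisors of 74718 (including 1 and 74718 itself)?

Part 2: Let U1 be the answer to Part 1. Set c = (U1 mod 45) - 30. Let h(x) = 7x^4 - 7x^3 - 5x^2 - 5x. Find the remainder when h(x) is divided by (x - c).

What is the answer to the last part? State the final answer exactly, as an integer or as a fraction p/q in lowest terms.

156588

Part 1: 74718 = 2 * 3^2 * 7 * 593; sigma = (1 + 2) * (1 + 3 + 9) * (1 + 7) * (1 + 593) = 3 * 13 * 8 * 594 = 185328; answer 185328
Part 2: U1 = 185328; c = -12; remainder = value at the root: 7*(-12)^4 - 7*(-12)^3 - 5*(-12)^2 - 5*(-12)^1 = (145152) + (12096) + (-720) + (60) = 156588; answer 156588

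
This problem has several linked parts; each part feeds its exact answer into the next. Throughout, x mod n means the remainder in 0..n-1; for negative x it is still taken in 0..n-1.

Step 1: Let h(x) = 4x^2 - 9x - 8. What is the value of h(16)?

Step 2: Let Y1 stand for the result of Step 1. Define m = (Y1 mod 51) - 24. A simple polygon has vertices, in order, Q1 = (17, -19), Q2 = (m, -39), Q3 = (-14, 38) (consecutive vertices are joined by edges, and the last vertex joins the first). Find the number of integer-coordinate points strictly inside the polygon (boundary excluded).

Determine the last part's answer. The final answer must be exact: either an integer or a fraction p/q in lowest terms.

Step 1: 4*(16)^2 - 9*(16)^1 - 8 = (1024) + (-144) + (-8) = 872; answer 872
Step 2: Y1 = 872; m = -19; cross terms: (17*-39 - -19*-19)=-1024, (-19*38 - -14*-39)=-1268, (-14*-19 - 17*38)=-380; twice the area = |-2672| = 2672; area = 1336; boundary points = 4 + 1 + 1 = 6; strictly interior points = area - boundary/2 + 1 = 1334; answer 1334

1334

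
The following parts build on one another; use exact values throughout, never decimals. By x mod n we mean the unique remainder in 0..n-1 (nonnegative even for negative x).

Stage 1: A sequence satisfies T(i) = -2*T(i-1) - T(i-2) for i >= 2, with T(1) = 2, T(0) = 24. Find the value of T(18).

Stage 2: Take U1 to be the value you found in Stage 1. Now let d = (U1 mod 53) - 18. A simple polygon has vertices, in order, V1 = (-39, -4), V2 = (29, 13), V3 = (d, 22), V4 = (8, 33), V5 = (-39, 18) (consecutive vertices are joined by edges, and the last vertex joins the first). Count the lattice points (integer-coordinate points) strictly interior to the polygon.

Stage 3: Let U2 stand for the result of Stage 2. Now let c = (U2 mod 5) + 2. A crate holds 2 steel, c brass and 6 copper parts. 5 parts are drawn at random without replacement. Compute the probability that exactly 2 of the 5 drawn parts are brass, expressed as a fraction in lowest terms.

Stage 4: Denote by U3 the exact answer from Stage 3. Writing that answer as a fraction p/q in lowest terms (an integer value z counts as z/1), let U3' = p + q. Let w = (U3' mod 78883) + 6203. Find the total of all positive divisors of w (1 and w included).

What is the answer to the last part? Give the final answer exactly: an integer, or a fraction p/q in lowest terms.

10080

Stage 1: T(2) = -2*(2) - 1*(24) = -28; iterating: T(2)=-28, T(3)=54, T(4)=-80, T(5)=106, T(6)=-132, T(7)=158, T(8)=-184, T(9)=210, T(10)=-236, T(11)=262, T(12)=-288, T(13)=314, T(14)=-340, T(15)=366, T(16)=-392, T(17)=418, T(18)=-444; answer -444
Stage 2: U1 = -444; d = 15; cross terms: (-39*13 - 29*-4)=-391, (29*22 - 15*13)=443, (15*33 - 8*22)=319, (8*18 - -39*33)=1431, (-39*-4 - -39*18)=858; twice the area = |2660| = 2660; area = 1330; boundary points = 17 + 1 + 1 + 1 + 22 = 42; strictly interior points = area - boundary/2 + 1 = 1310; answer 1310
Stage 3: U2 = 1310; c = 2; total draws C(10,5) = 252; favorable C(2,2)*C(8,3) = 56; P = 2/9; answer 2/9
Stage 4: U3 = 2/9; threaded value p + q = 11; w = 6214; 6214 = 2 * 13 * 239; sigma = (1 + 2) * (1 + 13) * (1 + 239) = 3 * 14 * 240 = 10080; answer 10080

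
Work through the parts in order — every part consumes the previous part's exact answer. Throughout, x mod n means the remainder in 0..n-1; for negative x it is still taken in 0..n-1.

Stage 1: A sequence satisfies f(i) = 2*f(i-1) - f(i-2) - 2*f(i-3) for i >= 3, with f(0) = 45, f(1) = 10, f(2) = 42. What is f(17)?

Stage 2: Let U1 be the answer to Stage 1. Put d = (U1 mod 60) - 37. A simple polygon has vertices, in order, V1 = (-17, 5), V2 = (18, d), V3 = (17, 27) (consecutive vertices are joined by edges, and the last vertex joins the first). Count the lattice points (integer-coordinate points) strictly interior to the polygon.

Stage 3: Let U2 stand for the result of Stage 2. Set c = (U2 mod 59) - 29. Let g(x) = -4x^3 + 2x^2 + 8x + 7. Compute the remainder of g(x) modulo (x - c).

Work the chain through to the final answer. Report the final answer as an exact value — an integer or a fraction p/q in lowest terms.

Stage 1: f(3) = 2*(42) - 1*(10) - 2*(45) = -16; iterating: f(3)=-16, f(4)=-94, f(5)=-256, f(6)=-386, f(7)=-328, f(8)=242, f(9)=1584, f(10)=3582, f(11)=5096, f(12)=3442, f(13)=-5376, f(14)=-24386, f(15)=-50280, f(16)=-65422, f(17)=-31792; answer -31792
Stage 2: U1 = -31792; d = -29; cross terms: (-17*-29 - 18*5)=403, (18*27 - 17*-29)=979, (17*5 - -17*27)=544; twice the area = |1926| = 1926; area = 963; boundary points = 1 + 1 + 2 = 4; strictly interior points = area - boundary/2 + 1 = 962; answer 962
Stage 3: U2 = 962; c = -11; remainder = value at the root: -4*(-11)^3 + 2*(-11)^2 + 8*(-11)^1 + 7 = (5324) + (242) + (-88) + (7) = 5485; answer 5485

5485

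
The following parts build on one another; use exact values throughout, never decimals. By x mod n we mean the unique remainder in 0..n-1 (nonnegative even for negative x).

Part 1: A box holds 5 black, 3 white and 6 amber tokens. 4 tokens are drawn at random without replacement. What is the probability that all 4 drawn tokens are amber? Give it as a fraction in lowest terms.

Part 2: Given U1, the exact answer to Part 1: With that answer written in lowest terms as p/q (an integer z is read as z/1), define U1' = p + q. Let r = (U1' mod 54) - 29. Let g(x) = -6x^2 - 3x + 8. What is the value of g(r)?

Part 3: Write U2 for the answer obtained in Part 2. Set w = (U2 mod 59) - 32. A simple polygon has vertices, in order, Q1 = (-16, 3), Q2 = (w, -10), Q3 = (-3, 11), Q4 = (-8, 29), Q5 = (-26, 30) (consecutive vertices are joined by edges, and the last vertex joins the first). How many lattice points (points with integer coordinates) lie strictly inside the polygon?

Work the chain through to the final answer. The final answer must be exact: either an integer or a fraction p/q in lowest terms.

494

Part 1: total draws C(14,4) = 1001; favorable C(6,4) = 15; P = 15/1001; answer 15/1001
Part 2: U1 = 15/1001; threaded value p + q = 1016; r = 15; -6*(15)^2 - 3*(15)^1 + 8 = (-1350) + (-45) + (8) = -1387; answer -1387
Part 3: U2 = -1387; w = -3; cross terms: (-16*-10 - -3*3)=169, (-3*11 - -3*-10)=-63, (-3*29 - -8*11)=1, (-8*30 - -26*29)=514, (-26*3 - -16*30)=402; twice the area = |1023| = 1023; area = 1023/2; boundary points = 13 + 21 + 1 + 1 + 1 = 37; strictly interior points = area - boundary/2 + 1 = 494; answer 494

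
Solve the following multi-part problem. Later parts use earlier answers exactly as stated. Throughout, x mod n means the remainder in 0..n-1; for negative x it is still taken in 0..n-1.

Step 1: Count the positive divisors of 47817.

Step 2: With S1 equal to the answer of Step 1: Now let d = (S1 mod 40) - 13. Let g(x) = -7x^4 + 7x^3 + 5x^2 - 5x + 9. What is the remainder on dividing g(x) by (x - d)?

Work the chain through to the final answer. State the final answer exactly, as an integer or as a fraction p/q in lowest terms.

Step 1: 47817 = 3^3 * 7 * 11 * 23; number of divisors = (3+1) * (1+1) * (1+1) * (1+1) = 32; answer 32
Step 2: S1 = 32; d = 19; remainder = value at the root: -7*(19)^4 + 7*(19)^3 + 5*(19)^2 - 5*(19)^1 + 9 = (-912247) + (48013) + (1805) + (-95) + (9) = -862515; answer -862515

-862515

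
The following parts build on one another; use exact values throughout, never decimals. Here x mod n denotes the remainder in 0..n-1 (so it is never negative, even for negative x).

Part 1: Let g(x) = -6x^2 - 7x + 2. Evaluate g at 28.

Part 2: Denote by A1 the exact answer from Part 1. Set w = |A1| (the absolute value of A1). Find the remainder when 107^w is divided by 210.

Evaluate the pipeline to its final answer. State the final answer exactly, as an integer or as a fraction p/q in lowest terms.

Part 1: -6*(28)^2 - 7*(28)^1 + 2 = (-4704) + (-196) + (2) = -4898; answer -4898
Part 2: A1 = -4898; w = 4898; squarings mod 210: 107^1=107, 107^2=109, 107^4=121, 107^8=151, 107^16=121, 107^32=151, 107^64=121, 107^128=151, 107^256=121, 107^512=151, 107^1024=121, 107^2048=151, 107^4096=121; 107^4898 = 107^2 * 107^32 * 107^256 * 107^512 * 107^4096 = 109 (mod 210); answer 109

109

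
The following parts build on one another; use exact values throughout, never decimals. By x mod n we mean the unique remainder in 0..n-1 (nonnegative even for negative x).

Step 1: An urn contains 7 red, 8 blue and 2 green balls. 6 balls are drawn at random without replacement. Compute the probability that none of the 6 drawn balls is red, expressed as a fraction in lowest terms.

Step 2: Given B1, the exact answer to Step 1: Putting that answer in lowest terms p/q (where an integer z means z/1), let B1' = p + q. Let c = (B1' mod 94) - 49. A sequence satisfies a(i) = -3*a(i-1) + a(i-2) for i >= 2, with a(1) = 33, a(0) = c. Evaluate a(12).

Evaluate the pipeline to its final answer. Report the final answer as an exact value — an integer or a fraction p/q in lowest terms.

-14854316

Step 1: total draws C(17,6) = 12376; favorable C(10,6) = 210; P = 15/884; answer 15/884
Step 2: B1 = 15/884; threaded value p + q = 899; c = 4; a(2) = -3*(33) + 1*(4) = -95; iterating: a(2)=-95, a(3)=318, a(4)=-1049, a(5)=3465, a(6)=-11444, a(7)=37797, a(8)=-124835, a(9)=412302, a(10)=-1361741, a(11)=4497525, a(12)=-14854316; answer -14854316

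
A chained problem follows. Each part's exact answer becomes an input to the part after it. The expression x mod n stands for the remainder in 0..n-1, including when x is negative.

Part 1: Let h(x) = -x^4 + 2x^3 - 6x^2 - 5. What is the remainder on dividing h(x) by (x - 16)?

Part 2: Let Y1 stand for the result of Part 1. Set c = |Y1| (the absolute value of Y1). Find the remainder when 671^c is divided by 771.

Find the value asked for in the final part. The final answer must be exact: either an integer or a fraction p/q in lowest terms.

299

Part 1: remainder = value at the root: -1*(16)^4 + 2*(16)^3 - 6*(16)^2 - 5 = (-65536) + (8192) + (-1536) + (-5) = -58885; answer -58885
Part 2: Y1 = -58885; c = 58885; squarings mod 771: 671^1=671, 671^2=748, 671^4=529, 671^8=739, 671^16=253, 671^32=16, 671^64=256, 671^128=1, 671^256=1, 671^512=1, 671^1024=1, 671^2048=1, 671^4096=1, 671^8192=1, 671^16384=1, 671^32768=1; 671^58885 = 671^1 * 671^4 * 671^512 * 671^1024 * 671^8192 * 671^16384 * 671^32768 = 299 (mod 771); answer 299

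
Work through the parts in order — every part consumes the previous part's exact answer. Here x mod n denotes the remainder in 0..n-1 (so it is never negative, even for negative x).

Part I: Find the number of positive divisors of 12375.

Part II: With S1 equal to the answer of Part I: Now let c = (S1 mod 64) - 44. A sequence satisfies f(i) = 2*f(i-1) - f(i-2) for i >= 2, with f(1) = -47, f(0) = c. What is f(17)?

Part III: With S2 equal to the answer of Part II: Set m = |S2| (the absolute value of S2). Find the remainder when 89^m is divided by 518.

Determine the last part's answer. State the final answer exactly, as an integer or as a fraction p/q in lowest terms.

Part I: 12375 = 3^2 * 5^3 * 11; number of divisors = (2+1) * (3+1) * (1+1) = 24; answer 24
Part II: S1 = 24; c = -20; f(2) = 2*(-47) - 1*(-20) = -74; iterating: f(2)=-74, f(3)=-101, f(4)=-128, f(5)=-155, f(6)=-182, f(7)=-209, f(8)=-236, f(9)=-263, f(10)=-290, f(11)=-317, f(12)=-344, f(13)=-371, f(14)=-398, f(15)=-425, f(16)=-452, f(17)=-479; answer -479
Part III: S2 = -479; m = 479; squarings mod 518: 89^1=89, 89^2=151, 89^4=9, 89^8=81, 89^16=345, 89^32=403, 89^64=275, 89^128=515, 89^256=9; 89^479 = 89^1 * 89^2 * 89^4 * 89^8 * 89^16 * 89^64 * 89^128 * 89^256 = 241 (mod 518); answer 241

241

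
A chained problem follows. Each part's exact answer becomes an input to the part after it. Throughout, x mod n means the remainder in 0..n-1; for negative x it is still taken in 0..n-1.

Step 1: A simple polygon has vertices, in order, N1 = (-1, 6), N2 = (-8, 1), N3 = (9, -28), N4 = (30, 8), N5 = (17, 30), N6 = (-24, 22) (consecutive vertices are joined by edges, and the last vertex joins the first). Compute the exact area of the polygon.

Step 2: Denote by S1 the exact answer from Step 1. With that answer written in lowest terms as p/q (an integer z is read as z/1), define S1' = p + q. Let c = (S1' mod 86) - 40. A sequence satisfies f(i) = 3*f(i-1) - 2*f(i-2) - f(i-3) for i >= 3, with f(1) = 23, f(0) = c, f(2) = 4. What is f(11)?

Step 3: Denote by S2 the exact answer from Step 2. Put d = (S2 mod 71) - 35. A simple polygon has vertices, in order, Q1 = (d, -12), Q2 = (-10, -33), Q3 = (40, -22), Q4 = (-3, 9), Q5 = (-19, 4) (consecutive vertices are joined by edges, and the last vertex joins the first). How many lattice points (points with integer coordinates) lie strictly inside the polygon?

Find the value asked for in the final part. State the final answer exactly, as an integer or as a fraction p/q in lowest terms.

Step 1: cross terms: (-1*1 - -8*6)=47, (-8*-28 - 9*1)=215, (9*8 - 30*-28)=912, (30*30 - 17*8)=764, (17*22 - -24*30)=1094, (-24*6 - -1*22)=-122; twice the area = |2910| = 2910; area = 1455; answer 1455
Step 2: S1 = 1455; threaded value p + q = 1456; c = 40; f(3) = 3*(4) - 2*(23) - 1*(40) = -74; iterating: f(3)=-74, f(4)=-253, f(5)=-615, f(6)=-1265, f(7)=-2312, f(8)=-3791, f(9)=-5484, f(10)=-6558, f(11)=-4915; answer -4915
Step 3: S2 = -4915; d = 20; cross terms: (20*-33 - -10*-12)=-780, (-10*-22 - 40*-33)=1540, (40*9 - -3*-22)=294, (-3*4 - -19*9)=159, (-19*-12 - 20*4)=148; twice the area = |1361| = 1361; area = 1361/2; boundary points = 3 + 1 + 1 + 1 + 1 = 7; strictly interior points = area - boundary/2 + 1 = 678; answer 678

678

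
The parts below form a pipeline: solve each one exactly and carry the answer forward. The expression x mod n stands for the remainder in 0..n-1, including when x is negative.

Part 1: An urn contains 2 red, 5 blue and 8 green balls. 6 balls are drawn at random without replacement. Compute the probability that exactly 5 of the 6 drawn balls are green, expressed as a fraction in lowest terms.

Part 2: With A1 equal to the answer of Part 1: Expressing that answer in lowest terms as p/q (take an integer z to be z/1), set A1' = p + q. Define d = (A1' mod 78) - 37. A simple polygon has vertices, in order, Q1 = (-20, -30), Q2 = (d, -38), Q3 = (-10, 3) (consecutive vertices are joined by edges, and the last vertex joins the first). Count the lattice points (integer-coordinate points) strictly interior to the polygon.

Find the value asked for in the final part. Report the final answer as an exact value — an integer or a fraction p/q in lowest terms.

Part 1: total draws C(15,6) = 5005; favorable C(8,5)*C(7,1) = 392; P = 56/715; answer 56/715
Part 2: A1 = 56/715; threaded value p + q = 771; d = 32; cross terms: (-20*-38 - 32*-30)=1720, (32*3 - -10*-38)=-284, (-10*-30 - -20*3)=360; twice the area = |1796| = 1796; area = 898; boundary points = 4 + 1 + 1 = 6; strictly interior points = area - boundary/2 + 1 = 896; answer 896

896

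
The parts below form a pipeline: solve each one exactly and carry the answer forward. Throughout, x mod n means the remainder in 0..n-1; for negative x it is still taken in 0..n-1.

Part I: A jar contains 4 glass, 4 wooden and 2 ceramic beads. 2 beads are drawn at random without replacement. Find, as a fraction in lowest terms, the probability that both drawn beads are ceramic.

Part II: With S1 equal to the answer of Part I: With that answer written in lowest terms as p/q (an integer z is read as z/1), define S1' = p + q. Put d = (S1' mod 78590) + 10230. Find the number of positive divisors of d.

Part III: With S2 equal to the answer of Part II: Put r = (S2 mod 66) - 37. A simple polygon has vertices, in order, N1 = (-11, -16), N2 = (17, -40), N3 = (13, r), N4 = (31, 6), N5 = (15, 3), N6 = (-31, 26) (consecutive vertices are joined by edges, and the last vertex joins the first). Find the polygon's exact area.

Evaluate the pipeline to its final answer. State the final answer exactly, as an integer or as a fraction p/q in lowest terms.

1464

Part I: total draws C(10,2) = 45; favorable C(2,2) = 1; P = 1/45; answer 1/45
Part II: S1 = 1/45; threaded value p + q = 46; d = 10276; 10276 = 2^2 * 7 * 367; number of divisors = (2+1) * (1+1) * (1+1) = 12; answer 12
Part III: S2 = 12; r = -25; cross terms: (-11*-40 - 17*-16)=712, (17*-25 - 13*-40)=95, (13*6 - 31*-25)=853, (31*3 - 15*6)=3, (15*26 - -31*3)=483, (-31*-16 - -11*26)=782; twice the area = |2928| = 2928; area = 1464; answer 1464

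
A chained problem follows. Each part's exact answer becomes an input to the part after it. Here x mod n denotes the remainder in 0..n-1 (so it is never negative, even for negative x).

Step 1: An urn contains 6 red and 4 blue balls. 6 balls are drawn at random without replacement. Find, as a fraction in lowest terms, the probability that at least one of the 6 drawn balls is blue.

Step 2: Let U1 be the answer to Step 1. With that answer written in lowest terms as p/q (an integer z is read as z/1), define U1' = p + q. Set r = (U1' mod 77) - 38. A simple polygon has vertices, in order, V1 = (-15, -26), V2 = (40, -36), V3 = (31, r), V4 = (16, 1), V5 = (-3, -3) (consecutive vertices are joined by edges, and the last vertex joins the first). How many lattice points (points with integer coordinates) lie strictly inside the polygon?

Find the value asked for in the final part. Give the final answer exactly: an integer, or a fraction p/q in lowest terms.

1304

Step 1: total draws C(10,6) = 210; complement C(6,6) = 1; favorable 210 - 1 = 209; P = 209/210; answer 209/210
Step 2: U1 = 209/210; threaded value p + q = 419; r = -4; cross terms: (-15*-36 - 40*-26)=1580, (40*-4 - 31*-36)=956, (31*1 - 16*-4)=95, (16*-3 - -3*1)=-45, (-3*-26 - -15*-3)=33; twice the area = |2619| = 2619; area = 2619/2; boundary points = 5 + 1 + 5 + 1 + 1 = 13; strictly interior points = area - boundary/2 + 1 = 1304; answer 1304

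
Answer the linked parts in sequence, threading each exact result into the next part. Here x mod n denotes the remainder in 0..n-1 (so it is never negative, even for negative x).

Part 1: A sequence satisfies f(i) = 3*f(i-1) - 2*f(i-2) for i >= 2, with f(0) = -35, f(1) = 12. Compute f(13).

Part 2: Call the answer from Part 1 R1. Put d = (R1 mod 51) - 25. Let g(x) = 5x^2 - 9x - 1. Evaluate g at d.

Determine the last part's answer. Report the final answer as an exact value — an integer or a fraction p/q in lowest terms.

Part 1: f(2) = 3*(12) - 2*(-35) = 106; iterating: f(2)=106, f(3)=294, f(4)=670, f(5)=1422, f(6)=2926, f(7)=5934, f(8)=11950, f(9)=23982, f(10)=48046, f(11)=96174, f(12)=192430, f(13)=384942; answer 384942
Part 2: R1 = 384942; d = 20; 5*(20)^2 - 9*(20)^1 - 1 = (2000) + (-180) + (-1) = 1819; answer 1819

1819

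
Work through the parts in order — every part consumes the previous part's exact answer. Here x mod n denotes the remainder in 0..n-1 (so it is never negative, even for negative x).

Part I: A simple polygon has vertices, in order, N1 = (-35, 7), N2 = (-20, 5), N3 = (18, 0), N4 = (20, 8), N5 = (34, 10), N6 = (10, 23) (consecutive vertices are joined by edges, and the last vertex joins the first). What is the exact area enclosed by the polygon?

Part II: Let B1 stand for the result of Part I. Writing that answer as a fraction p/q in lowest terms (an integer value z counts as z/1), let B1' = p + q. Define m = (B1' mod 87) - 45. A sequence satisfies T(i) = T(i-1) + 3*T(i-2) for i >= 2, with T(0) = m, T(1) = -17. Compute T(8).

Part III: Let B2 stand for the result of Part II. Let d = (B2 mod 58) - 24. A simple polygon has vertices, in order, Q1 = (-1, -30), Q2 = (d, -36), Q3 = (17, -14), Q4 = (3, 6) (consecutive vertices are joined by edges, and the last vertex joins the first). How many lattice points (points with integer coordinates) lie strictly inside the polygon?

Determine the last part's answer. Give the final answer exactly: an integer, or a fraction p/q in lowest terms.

Part I: cross terms: (-35*5 - -20*7)=-35, (-20*0 - 18*5)=-90, (18*8 - 20*0)=144, (20*10 - 34*8)=-72, (34*23 - 10*10)=682, (10*7 - -35*23)=875; twice the area = |1504| = 1504; area = 752; answer 752
Part II: B1 = 752; threaded value p + q = 753; m = 12; T(2) = 1*(-17) + 3*(12) = 19; iterating: T(2)=19, T(3)=-32, T(4)=25, T(5)=-71, T(6)=4, T(7)=-209, T(8)=-197; answer -197
Part III: B2 = -197; d = 11; cross terms: (-1*-36 - 11*-30)=366, (11*-14 - 17*-36)=458, (17*6 - 3*-14)=144, (3*-30 - -1*6)=-84; twice the area = |884| = 884; area = 442; boundary points = 6 + 2 + 2 + 4 = 14; strictly interior points = area - boundary/2 + 1 = 436; answer 436

436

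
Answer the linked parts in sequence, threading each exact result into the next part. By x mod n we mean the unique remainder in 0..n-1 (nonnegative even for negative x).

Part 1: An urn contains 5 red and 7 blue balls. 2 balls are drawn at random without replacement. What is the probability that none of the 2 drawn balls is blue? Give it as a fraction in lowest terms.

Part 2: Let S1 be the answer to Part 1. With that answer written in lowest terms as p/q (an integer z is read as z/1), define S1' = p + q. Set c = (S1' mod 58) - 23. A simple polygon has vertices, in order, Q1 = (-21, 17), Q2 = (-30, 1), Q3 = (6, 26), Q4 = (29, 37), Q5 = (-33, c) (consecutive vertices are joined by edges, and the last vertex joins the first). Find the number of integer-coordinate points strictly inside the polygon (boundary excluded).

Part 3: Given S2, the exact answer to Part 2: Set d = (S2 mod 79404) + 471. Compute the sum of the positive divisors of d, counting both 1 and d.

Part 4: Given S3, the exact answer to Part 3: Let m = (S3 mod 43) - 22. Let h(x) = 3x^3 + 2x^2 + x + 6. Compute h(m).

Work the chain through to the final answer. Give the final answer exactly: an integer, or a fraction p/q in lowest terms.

Part 1: total draws C(12,2) = 66; favorable C(5,2) = 10; P = 5/33; answer 5/33
Part 2: S1 = 5/33; threaded value p + q = 38; c = 15; cross terms: (-21*1 - -30*17)=489, (-30*26 - 6*1)=-786, (6*37 - 29*26)=-532, (29*15 - -33*37)=1656, (-33*17 - -21*15)=-246; twice the area = |581| = 581; area = 581/2; boundary points = 1 + 1 + 1 + 2 + 2 = 7; strictly interior points = area - boundary/2 + 1 = 288; answer 288
Part 3: S2 = 288; d = 759; 759 = 3 * 11 * 23; sigma = (1 + 3) * (1 + 11) * (1 + 23) = 4 * 12 * 24 = 1152; answer 1152
Part 4: S3 = 1152; m = 12; 3*(12)^3 + 2*(12)^2 + 1*(12)^1 + 6 = (5184) + (288) + (12) + (6) = 5490; answer 5490

5490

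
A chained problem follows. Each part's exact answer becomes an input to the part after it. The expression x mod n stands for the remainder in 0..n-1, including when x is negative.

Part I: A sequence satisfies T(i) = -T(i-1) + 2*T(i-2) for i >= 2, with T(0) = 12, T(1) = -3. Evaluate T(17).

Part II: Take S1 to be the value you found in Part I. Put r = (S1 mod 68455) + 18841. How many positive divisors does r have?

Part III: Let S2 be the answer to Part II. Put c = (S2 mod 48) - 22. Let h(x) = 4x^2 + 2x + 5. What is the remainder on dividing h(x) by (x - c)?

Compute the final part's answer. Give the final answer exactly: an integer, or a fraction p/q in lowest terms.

Part I: T(2) = -1*(-3) + 2*(12) = 27; iterating: T(2)=27, T(3)=-33, T(4)=87, T(5)=-153, T(6)=327, T(7)=-633, T(8)=1287, T(9)=-2553, T(10)=5127, T(11)=-10233, T(12)=20487, T(13)=-40953, T(14)=81927, T(15)=-163833, T(16)=327687, T(17)=-655353; answer -655353
Part II: S1 = -655353; r = 48038; 48038 = 2 * 24019; number of divisors = (1+1) * (1+1) = 4; answer 4
Part III: S2 = 4; c = -18; remainder = value at the root: 4*(-18)^2 + 2*(-18)^1 + 5 = (1296) + (-36) + (5) = 1265; answer 1265

1265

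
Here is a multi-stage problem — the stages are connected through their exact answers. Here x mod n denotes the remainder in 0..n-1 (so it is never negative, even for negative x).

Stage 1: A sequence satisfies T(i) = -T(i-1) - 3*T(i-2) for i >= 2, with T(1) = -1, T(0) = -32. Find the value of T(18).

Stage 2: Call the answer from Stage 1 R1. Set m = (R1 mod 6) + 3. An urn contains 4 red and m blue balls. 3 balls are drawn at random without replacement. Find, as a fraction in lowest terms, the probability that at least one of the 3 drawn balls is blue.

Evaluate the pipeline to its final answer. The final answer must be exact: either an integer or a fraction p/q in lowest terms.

Stage 1: T(2) = -1*(-1) - 3*(-32) = 97; iterating: T(2)=97, T(3)=-94, T(4)=-197, T(5)=479, T(6)=112, T(7)=-1549, T(8)=1213, T(9)=3434, T(10)=-7073, T(11)=-3229, T(12)=24448, T(13)=-14761, T(14)=-58583, T(15)=102866, T(16)=72883, T(17)=-381481, T(18)=162832; answer 162832
Stage 2: R1 = 162832; m = 7; total draws C(11,3) = 165; complement C(4,3) = 4; favorable 165 - 4 = 161; P = 161/165; answer 161/165

161/165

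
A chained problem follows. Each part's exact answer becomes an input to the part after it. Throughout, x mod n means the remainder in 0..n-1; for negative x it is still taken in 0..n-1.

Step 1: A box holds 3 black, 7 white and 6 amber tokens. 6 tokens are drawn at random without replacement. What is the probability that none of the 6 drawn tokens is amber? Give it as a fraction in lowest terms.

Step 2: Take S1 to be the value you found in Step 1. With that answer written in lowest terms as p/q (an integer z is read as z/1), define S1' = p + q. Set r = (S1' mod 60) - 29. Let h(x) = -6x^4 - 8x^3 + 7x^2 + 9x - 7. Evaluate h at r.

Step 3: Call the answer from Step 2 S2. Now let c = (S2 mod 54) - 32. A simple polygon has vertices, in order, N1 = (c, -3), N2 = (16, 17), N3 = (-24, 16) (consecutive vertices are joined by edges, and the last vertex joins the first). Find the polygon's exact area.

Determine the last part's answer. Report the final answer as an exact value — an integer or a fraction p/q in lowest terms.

799/2

Step 1: total draws C(16,6) = 8008; favorable C(10,6) = 210; P = 15/572; answer 15/572
Step 2: S1 = 15/572; threaded value p + q = 587; r = 18; -6*(18)^4 - 8*(18)^3 + 7*(18)^2 + 9*(18)^1 - 7 = (-629856) + (-46656) + (2268) + (162) + (-7) = -674089; answer -674089
Step 3: S2 = -674089; c = 15; cross terms: (15*17 - 16*-3)=303, (16*16 - -24*17)=664, (-24*-3 - 15*16)=-168; twice the area = |799| = 799; area = 799/2; answer 799/2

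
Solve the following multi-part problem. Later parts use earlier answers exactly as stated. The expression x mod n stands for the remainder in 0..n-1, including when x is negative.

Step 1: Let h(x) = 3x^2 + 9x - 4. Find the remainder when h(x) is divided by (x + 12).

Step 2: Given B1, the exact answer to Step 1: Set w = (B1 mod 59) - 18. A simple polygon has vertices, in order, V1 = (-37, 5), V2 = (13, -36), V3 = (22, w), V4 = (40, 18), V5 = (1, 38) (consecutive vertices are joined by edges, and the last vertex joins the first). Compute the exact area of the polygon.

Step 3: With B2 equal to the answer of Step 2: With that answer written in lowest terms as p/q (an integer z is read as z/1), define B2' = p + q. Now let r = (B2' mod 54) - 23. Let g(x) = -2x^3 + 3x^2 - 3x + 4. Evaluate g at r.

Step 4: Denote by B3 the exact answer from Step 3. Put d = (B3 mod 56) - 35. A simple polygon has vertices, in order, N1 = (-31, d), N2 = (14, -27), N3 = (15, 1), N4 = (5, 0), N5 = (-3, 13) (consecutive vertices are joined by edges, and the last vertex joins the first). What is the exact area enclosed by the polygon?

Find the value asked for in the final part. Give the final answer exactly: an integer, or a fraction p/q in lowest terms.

Step 1: remainder = value at the root: 3*(-12)^2 + 9*(-12)^1 - 4 = (432) + (-108) + (-4) = 320; answer 320
Step 2: B1 = 320; w = 7; cross terms: (-37*-36 - 13*5)=1267, (13*7 - 22*-36)=883, (22*18 - 40*7)=116, (40*38 - 1*18)=1502, (1*5 - -37*38)=1411; twice the area = |5179| = 5179; area = 5179/2; answer 5179/2
Step 3: B2 = 5179/2; threaded value p + q = 5181; r = 28; -2*(28)^3 + 3*(28)^2 - 3*(28)^1 + 4 = (-43904) + (2352) + (-84) + (4) = -41632; answer -41632
Step 4: B3 = -41632; d = -3; cross terms: (-31*-27 - 14*-3)=879, (14*1 - 15*-27)=419, (15*0 - 5*1)=-5, (5*13 - -3*0)=65, (-3*-3 - -31*13)=412; twice the area = |1770| = 1770; area = 885; answer 885

885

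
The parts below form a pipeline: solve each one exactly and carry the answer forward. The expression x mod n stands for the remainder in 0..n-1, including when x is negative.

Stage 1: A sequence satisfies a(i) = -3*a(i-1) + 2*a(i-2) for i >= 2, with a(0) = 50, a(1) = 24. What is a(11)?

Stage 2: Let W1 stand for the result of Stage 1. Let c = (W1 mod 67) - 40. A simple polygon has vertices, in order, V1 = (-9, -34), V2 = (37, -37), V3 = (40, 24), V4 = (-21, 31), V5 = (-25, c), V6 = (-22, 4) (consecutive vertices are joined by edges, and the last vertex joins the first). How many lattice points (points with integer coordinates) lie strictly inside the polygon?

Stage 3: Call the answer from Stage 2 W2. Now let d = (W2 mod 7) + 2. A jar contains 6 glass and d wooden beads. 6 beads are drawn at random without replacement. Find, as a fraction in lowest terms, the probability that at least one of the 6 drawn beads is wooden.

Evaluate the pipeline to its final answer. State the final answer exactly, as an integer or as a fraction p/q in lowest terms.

1715/1716

Stage 1: a(2) = -3*(24) + 2*(50) = 28; iterating: a(2)=28, a(3)=-36, a(4)=164, a(5)=-564, a(6)=2020, a(7)=-7188, a(8)=25604, a(9)=-91188, a(10)=324772, a(11)=-1156692; answer -1156692
Stage 2: W1 = -1156692; c = 23; cross terms: (-9*-37 - 37*-34)=1591, (37*24 - 40*-37)=2368, (40*31 - -21*24)=1744, (-21*23 - -25*31)=292, (-25*4 - -22*23)=406, (-22*-34 - -9*4)=784; twice the area = |7185| = 7185; area = 7185/2; boundary points = 1 + 1 + 1 + 4 + 1 + 1 = 9; strictly interior points = area - boundary/2 + 1 = 3589; answer 3589
Stage 3: W2 = 3589; d = 7; total draws C(13,6) = 1716; complement C(6,6) = 1; favorable 1716 - 1 = 1715; P = 1715/1716; answer 1715/1716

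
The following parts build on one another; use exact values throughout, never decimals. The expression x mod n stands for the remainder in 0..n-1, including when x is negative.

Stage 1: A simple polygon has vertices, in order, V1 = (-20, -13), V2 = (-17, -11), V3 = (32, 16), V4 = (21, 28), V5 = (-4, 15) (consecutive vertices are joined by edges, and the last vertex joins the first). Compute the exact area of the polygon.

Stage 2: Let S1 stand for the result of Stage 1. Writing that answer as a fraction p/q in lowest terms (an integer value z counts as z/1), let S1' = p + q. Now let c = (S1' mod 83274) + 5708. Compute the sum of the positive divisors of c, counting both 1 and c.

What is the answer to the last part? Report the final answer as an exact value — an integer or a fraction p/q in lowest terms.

9630

Stage 1: cross terms: (-20*-11 - -17*-13)=-1, (-17*16 - 32*-11)=80, (32*28 - 21*16)=560, (21*15 - -4*28)=427, (-4*-13 - -20*15)=352; twice the area = |1418| = 1418; area = 709; answer 709
Stage 2: S1 = 709; threaded value p + q = 710; c = 6418; 6418 = 2 * 3209; sigma = (1 + 2) * (1 + 3209) = 3 * 3210 = 9630; answer 9630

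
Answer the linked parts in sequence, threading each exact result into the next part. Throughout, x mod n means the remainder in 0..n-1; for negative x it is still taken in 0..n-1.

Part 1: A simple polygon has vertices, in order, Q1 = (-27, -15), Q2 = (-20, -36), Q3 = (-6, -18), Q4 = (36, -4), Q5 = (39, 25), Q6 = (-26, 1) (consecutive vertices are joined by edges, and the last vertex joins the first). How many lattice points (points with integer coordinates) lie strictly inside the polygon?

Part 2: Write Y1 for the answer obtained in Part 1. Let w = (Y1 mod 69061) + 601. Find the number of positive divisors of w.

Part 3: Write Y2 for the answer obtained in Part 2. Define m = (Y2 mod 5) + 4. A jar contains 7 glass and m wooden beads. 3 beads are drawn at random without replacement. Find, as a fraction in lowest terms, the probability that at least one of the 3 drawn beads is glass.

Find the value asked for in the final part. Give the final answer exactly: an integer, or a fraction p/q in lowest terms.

Part 1: cross terms: (-27*-36 - -20*-15)=672, (-20*-18 - -6*-36)=144, (-6*-4 - 36*-18)=672, (36*25 - 39*-4)=1056, (39*1 - -26*25)=689, (-26*-15 - -27*1)=417; twice the area = |3650| = 3650; area = 1825; boundary points = 7 + 2 + 14 + 1 + 1 + 1 = 26; strictly interior points = area - boundary/2 + 1 = 1813; answer 1813
Part 2: Y1 = 1813; w = 2414; 2414 = 2 * 17 * 71; number of divisors = (1+1) * (1+1) * (1+1) = 8; answer 8
Part 3: Y2 = 8; m = 7; total draws C(14,3) = 364; complement C(7,3) = 35; favorable 364 - 35 = 329; P = 47/52; answer 47/52

47/52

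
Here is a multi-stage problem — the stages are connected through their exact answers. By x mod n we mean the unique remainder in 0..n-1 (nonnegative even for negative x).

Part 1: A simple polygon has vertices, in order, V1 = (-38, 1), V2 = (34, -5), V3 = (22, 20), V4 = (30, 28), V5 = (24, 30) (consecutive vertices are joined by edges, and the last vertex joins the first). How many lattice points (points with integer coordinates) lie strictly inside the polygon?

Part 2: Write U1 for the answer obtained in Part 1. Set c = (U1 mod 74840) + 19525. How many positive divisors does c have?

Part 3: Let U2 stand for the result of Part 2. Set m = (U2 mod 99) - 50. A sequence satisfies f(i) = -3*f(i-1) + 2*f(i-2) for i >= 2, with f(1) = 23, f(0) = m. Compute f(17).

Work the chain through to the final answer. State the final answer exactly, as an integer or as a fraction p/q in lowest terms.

26970765977

Part 1: cross terms: (-38*-5 - 34*1)=156, (34*20 - 22*-5)=790, (22*28 - 30*20)=16, (30*30 - 24*28)=228, (24*1 - -38*30)=1164; twice the area = |2354| = 2354; area = 1177; boundary points = 6 + 1 + 8 + 2 + 1 = 18; strictly interior points = area - boundary/2 + 1 = 1169; answer 1169
Part 2: U1 = 1169; c = 20694; 20694 = 2 * 3 * 3449; number of divisors = (1+1) * (1+1) * (1+1) = 8; answer 8
Part 3: U2 = 8; m = -42; f(2) = -3*(23) + 2*(-42) = -153; iterating: f(2)=-153, f(3)=505, f(4)=-1821, f(5)=6473, f(6)=-23061, f(7)=82129, f(8)=-292509, f(9)=1041785, f(10)=-3710373, f(11)=13214689, f(12)=-47064813, f(13)=167623817, f(14)=-597001077, f(15)=2126250865, f(16)=-7572754749, f(17)=26970765977; answer 26970765977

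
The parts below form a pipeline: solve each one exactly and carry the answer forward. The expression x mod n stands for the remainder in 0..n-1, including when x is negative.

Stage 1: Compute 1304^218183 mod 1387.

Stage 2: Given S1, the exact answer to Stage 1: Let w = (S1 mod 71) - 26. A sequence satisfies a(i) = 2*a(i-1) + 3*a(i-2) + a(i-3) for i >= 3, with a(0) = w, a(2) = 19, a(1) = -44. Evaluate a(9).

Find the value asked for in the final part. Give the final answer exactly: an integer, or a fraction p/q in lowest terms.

Stage 1: squarings mod 1387: 1304^1=1304, 1304^2=1341, 1304^4=729, 1304^8=220, 1304^16=1242, 1304^32=220, 1304^64=1242, 1304^128=220, 1304^256=1242, 1304^512=220, 1304^1024=1242, 1304^2048=220, 1304^4096=1242, 1304^8192=220, 1304^16384=1242, 1304^32768=220, 1304^65536=1242, 1304^131072=220; 1304^218183 = 1304^1 * 1304^2 * 1304^4 * 1304^64 * 1304^1024 * 1304^4096 * 1304^16384 * 1304^65536 * 1304^131072 = 635 (mod 1387); answer 635
Stage 2: S1 = 635; w = 41; a(3) = 2*(19) + 3*(-44) + 1*(41) = -53; iterating: a(3)=-53, a(4)=-93, a(5)=-326, a(6)=-984, a(7)=-3039, a(8)=-9356, a(9)=-28813; answer -28813

-28813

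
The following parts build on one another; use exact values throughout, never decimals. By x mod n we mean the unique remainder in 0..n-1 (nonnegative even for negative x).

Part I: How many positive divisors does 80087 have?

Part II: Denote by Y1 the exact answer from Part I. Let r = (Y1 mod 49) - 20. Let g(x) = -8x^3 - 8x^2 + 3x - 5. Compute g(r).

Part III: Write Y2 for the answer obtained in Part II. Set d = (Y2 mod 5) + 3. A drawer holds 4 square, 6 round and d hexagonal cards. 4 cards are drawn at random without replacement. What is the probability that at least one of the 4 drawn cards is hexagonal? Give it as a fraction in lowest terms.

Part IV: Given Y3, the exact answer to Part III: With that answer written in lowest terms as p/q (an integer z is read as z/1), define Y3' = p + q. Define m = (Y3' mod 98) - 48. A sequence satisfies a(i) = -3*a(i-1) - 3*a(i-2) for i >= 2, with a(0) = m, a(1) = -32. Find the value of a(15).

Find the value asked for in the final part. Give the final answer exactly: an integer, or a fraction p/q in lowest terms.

Part I: 80087 = 7 * 17 * 673; number of divisors = (1+1) * (1+1) * (1+1) = 8; answer 8
Part II: Y1 = 8; r = -12; -8*(-12)^3 - 8*(-12)^2 + 3*(-12)^1 - 5 = (13824) + (-1152) + (-36) + (-5) = 12631; answer 12631
Part III: Y2 = 12631; d = 4; total draws C(14,4) = 1001; complement C(10,4) = 210; favorable 1001 - 210 = 791; P = 113/143; answer 113/143
Part IV: Y3 = 113/143; threaded value p + q = 256; m = 12; a(2) = -3*(-32) - 3*(12) = 60; iterating: a(2)=60, a(3)=-84, a(4)=72, a(5)=36, a(6)=-324, a(7)=864, a(8)=-1620, a(9)=2268, a(10)=-1944, a(11)=-972, a(12)=8748, a(13)=-23328, a(14)=43740, a(15)=-61236; answer -61236

-61236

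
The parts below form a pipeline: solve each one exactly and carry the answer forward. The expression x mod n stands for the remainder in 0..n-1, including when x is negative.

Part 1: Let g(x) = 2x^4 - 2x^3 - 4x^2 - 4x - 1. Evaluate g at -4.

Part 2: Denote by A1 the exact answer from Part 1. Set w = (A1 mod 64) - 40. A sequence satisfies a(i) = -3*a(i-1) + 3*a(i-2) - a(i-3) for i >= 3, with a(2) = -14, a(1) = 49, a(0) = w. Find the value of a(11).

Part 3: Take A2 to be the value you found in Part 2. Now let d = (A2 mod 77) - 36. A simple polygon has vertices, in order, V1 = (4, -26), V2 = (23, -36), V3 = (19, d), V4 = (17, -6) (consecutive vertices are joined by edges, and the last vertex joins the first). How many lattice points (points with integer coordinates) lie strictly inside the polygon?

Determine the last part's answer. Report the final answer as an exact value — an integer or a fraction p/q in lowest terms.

Part 1: 2*(-4)^4 - 2*(-4)^3 - 4*(-4)^2 - 4*(-4)^1 - 1 = (512) + (128) + (-64) + (16) + (-1) = 591; answer 591
Part 2: A1 = 591; w = -25; a(3) = -3*(-14) + 3*(49) - 1*(-25) = 214; iterating: a(3)=214, a(4)=-733, a(5)=2855, a(6)=-10978, a(7)=42232, a(8)=-162485, a(9)=625129, a(10)=-2405074, a(11)=9253094; answer 9253094
Part 3: A2 = 9253094; d = -32; cross terms: (4*-36 - 23*-26)=454, (23*-32 - 19*-36)=-52, (19*-6 - 17*-32)=430, (17*-26 - 4*-6)=-418; twice the area = |414| = 414; area = 207; boundary points = 1 + 4 + 2 + 1 = 8; strictly interior points = area - boundary/2 + 1 = 204; answer 204

204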